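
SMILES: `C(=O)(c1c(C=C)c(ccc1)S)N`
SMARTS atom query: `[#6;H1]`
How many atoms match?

The query [#6;H1] means: any carbon bearing exactly one hydrogen.
Check the 12 heavy atoms by environment: 3× c (aromatic, H1) → match; 3× c (aromatic, H0) → no; 1× S (H1) → no; 1× C (H0) → no; 1× O (H0) → no; 1× N (H2) → no; 1× C (H1) → match; 1× C (H2) → no.
Summing the matching environments: 3 + 1 = 4 matching atoms.

4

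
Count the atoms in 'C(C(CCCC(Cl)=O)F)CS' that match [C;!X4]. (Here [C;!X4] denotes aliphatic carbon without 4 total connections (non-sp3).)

1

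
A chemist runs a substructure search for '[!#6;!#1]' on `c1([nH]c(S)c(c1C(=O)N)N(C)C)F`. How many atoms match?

The query [!#6;!#1] means: not carbon and not hydrogen — any heteroatom.
Check the 13 heavy atoms by environment: 1× n (aromatic) → match; 4× c (aromatic) → no; 2× N → match; 3× C → no; 1× S → match; 1× F → match; 1× O → match.
Summing the matching environments: 1 + 2 + 1 + 1 + 1 = 6 matching atoms.

6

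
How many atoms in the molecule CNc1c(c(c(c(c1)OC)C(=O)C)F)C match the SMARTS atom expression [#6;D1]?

Check the 15 heavy atoms by environment: 5× c (aromatic, D3) → no; 1× c (aromatic, D2) → no; 1× F (D1) → no; 1× O (D2) → no; 4× C (D1) → match; 1× C (D3) → no; 1× O (D1) → no; 1× N (D2) → no.
That gives 4 matching atoms.

4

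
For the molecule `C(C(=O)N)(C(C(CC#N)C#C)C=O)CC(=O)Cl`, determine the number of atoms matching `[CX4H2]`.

2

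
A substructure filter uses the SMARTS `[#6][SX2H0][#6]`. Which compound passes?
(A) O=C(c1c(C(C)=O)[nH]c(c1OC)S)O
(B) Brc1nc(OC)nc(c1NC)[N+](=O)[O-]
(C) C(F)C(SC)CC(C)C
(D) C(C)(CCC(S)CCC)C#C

C

[#6][SX2H0][#6] describes an aliphatic sulfur bridging two carbons with no H on the sulfur (a thioether).
(A) has a thiol (-SH) but the sulfur has H1, not H0 bridging two carbons.
(B) has a methoxy ether (-OCH3) but the bridging atom is O, not S.
(C) contains a methylthio ether (-SCH3), which satisfies every atom and bond constraint.
(D) has a thiol (-SH) but the sulfur has H1, not H0 bridging two carbons.
So the answer is (C).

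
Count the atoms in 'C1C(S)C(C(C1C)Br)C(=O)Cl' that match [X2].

1

The query [X2] means: any atom with exactly two total connections (bonds + H).
Check the 11 heavy atoms by environment: 6× C (X4) → no; 1× C (X3) → no; 1× O (X1) → no; 1× Cl (X1) → no; 1× S (X2) → match; 1× Br (X1) → no.
That gives 1 matching atom.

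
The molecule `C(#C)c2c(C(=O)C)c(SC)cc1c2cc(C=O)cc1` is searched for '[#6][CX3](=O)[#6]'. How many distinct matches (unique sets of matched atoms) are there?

[#6][CX3](=O)[#6] is the SMARTS for a ketone: a carbonyl carbon (no H) flanked by two carbons.
Exactly one fragment in the molecule meets all constraints, giving 1 match.

1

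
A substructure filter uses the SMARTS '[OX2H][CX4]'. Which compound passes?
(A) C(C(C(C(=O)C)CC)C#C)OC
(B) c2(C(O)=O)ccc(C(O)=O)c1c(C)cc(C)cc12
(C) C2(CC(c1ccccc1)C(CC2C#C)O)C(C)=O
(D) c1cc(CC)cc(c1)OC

C

[OX2H][CX4] describes a hydroxyl oxygen bound to an sp3 (X4) carbon (an aliphatic alcohol).
(A) has a methoxy ether (-OCH3) but the oxygen has H0 (ether), not H1.
(B) has a carboxylic acid group (-C(=O)OH) but the -OH is on a CX3 carbonyl carbon, not a CX4 carbon.
(C) contains a hydroxyl group (-OH), which satisfies every atom and bond constraint.
(D) has a methoxy ether (-OCH3) but the oxygen has H0 (ether), not H1.
So the answer is (C).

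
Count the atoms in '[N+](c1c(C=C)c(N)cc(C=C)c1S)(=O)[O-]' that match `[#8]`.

The query [#8] means: #8 matches any oxygen atom.
Check the 15 heavy atoms by environment: 6× c (aromatic) → no; 4× C → no; 1× N → no; 1× N (charge +1) → no; 1× O (charge -1) → match; 1× O → match; 1× S → no.
Summing the matching environments: 1 + 1 = 2 matching atoms.

2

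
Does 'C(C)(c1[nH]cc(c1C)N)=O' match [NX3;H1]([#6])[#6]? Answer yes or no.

No

The pattern [NX3;H1]([#6])[#6] describes a trivalent nitrogen with one H, bonded to two carbons — a secondary amine.
The closest candidate here is a primary amino group (-NH2), but the nitrogen has H2 and only one carbon neighbour. No other fragment satisfies the full query, so there is no match.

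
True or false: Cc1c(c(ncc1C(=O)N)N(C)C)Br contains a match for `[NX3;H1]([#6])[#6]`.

False

The pattern [NX3;H1]([#6])[#6] describes a trivalent nitrogen with one H, bonded to two carbons — a secondary amine.
The closest candidate here is a primary amide (-C(=O)NH2), but the -C(=O)NH2 nitrogen has H2, not H1. No other fragment satisfies the full query, so there is no match.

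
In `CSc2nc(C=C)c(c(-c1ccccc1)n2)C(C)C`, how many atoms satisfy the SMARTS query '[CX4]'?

4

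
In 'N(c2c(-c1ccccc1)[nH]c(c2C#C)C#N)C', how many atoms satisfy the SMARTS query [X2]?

3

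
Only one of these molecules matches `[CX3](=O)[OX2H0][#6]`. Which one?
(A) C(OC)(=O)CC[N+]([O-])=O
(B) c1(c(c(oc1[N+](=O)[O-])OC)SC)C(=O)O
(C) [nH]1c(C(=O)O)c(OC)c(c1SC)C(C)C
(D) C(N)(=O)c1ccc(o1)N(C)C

[CX3](=O)[OX2H0][#6] describes a carbonyl carbon bonded to an oxygen that is itself bonded to carbon (no H on that O) (an ester).
(A) contains a methyl-ester group (-C(=O)OCH3), which satisfies every atom and bond constraint.
(B) has a methoxy ether (-OCH3) but the ether oxygen is not adjacent to a C=O carbon.
(C) has a methoxy ether (-OCH3) but the ether oxygen is not adjacent to a C=O carbon.
(D) has a primary amide (-C(=O)NH2) but the carbonyl is bonded to N, not to an O-C linkage.
So the answer is (A).

A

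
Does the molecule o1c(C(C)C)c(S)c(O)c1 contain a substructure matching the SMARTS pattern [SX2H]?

The pattern [SX2H] describes an aliphatic sulfur with two connections, one being H — a thiol.
The molecule carries a thiol (-SH), whose atoms satisfy every constraint of the query, so the pattern matches.

Yes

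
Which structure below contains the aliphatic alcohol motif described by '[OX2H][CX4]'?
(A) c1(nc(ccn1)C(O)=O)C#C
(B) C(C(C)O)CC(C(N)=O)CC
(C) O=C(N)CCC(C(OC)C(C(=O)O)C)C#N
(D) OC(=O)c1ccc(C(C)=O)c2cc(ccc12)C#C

B

[OX2H][CX4] describes a hydroxyl oxygen bound to an sp3 (X4) carbon (an aliphatic alcohol).
(A) has a carboxylic acid group (-C(=O)OH) but the -OH is on a CX3 carbonyl carbon, not a CX4 carbon.
(B) contains a hydroxyl group (-OH), which satisfies every atom and bond constraint.
(C) has a carboxylic acid group (-C(=O)OH) but the -OH is on a CX3 carbonyl carbon, not a CX4 carbon.
(D) has a carboxylic acid group (-C(=O)OH) but the -OH is on a CX3 carbonyl carbon, not a CX4 carbon.
So the answer is (B).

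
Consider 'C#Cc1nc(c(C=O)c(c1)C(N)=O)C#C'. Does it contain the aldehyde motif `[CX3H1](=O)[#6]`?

The pattern [CX3H1](=O)[#6] describes an sp2 carbon with one H, double-bonded to O and single-bonded to carbon — an aldehyde.
The molecule carries an aldehyde (-CHO), whose atoms satisfy every constraint of the query, so the pattern matches.

Yes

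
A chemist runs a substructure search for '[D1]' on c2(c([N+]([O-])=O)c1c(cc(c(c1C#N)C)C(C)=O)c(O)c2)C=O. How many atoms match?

8

The query [D1] means: atom with exactly one heavy-atom neighbour (degree 1).
Check the 22 heavy atoms by environment: 8× c (aromatic, D3) → no; 2× c (aromatic, D2) → no; 2× C (D2) → no; 1× N (D1) → match; 1× C (D3) → no; 4× O (D1) → match; 2× C (D1) → match; 1× N (charge +1, D3) → no; 1× O (charge -1, D1) → match.
Summing the matching environments: 1 + 4 + 2 + 1 = 8 matching atoms.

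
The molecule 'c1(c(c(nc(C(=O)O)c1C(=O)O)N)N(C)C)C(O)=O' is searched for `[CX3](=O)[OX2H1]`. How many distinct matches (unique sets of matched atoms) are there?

3

[CX3](=O)[OX2H1] is the SMARTS for a carboxylic acid: an sp2 carbon double-bonded to O and single-bonded to an -OH oxygen.
The molecule carries 3 separate instances of a carboxylic acid group (-C(=O)OH) meeting every constraint; each maps to a distinct set of atoms, giving 3 matches.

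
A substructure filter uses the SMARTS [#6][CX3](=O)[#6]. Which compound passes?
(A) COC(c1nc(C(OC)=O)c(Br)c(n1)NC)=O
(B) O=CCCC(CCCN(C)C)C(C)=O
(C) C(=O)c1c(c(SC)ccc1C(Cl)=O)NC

[#6][CX3](=O)[#6] describes a carbonyl carbon (no H) flanked by two carbons (a ketone).
(A) has a methyl-ester group (-C(=O)OCH3) but one neighbour of the carbonyl carbon is O, not C.
(B) contains an acetyl/ketone group (-C(=O)CH3), which satisfies every atom and bond constraint.
(C) has an aldehyde (-CHO) but the carbonyl carbon has H1, so it is not flanked by two carbons.
So the answer is (B).

B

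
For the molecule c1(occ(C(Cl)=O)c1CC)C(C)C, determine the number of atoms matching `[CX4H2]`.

1

Check the 13 heavy atoms by environment: 1× o (aromatic, H0, X2) → no; 1× c (aromatic, H1, X3) → no; 3× c (aromatic, H0, X3) → no; 1× C (H0, X3) → no; 1× O (H0, X1) → no; 1× Cl (H0, X1) → no; 1× C (H1, X4) → no; 3× C (H3, X4) → no; 1× C (H2, X4) → match.
That gives 1 matching atom.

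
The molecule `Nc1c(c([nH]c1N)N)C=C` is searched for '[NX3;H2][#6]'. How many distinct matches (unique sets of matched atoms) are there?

3

[NX3;H2][#6] is the SMARTS for a primary amine: a trivalent nitrogen with two H attached to carbon.
The molecule carries 3 separate instances of a primary amino group (-NH2) meeting every constraint; each maps to a distinct set of atoms, giving 3 matches.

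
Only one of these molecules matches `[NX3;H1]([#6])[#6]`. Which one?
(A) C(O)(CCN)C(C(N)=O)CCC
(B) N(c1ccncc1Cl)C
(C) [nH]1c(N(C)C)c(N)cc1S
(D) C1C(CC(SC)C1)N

[NX3;H1]([#6])[#6] describes a trivalent nitrogen with one H, bonded to two carbons (a secondary amine).
(A) has a primary amino group (-NH2) but the nitrogen has H2 and only one carbon neighbour.
(B) contains an N-methylamino group (-NHCH3), which satisfies every atom and bond constraint.
(C) has a dimethylamino group (-N(CH3)2) but the nitrogen has H0, not H1.
(D) has a primary amino group (-NH2) but the nitrogen has H2 and only one carbon neighbour.
So the answer is (B).

B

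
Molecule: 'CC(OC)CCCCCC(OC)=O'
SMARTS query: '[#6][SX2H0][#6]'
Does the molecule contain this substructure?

The pattern [#6][SX2H0][#6] describes an aliphatic sulfur bridging two carbons with no H on the sulfur — a thioether.
The closest candidate here is a methoxy ether (-OCH3), but the bridging atom is O, not S. No other fragment satisfies the full query, so there is no match.

No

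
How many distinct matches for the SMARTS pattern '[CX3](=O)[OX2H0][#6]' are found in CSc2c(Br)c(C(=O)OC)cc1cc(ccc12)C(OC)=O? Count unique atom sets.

[CX3](=O)[OX2H0][#6] is the SMARTS for an ester: a carbonyl carbon bonded to an oxygen that is itself bonded to carbon (no H on that O).
The molecule carries 2 separate instances of a methyl-ester group (-C(=O)OCH3) meeting every constraint; each maps to a distinct set of atoms, giving 2 matches.

2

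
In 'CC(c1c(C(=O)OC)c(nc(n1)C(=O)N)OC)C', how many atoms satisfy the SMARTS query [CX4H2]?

0

Check the 18 heavy atoms by environment: 2× n (aromatic, H0, X2) → no; 4× c (aromatic, H0, X3) → no; 2× C (H0, X3) → no; 2× O (H0, X1) → no; 1× N (H2, X3) → no; 2× O (H0, X2) → no; 4× C (H3, X4) → no; 1× C (H1, X4) → no.
No environment satisfies the query, so 0 matching atoms.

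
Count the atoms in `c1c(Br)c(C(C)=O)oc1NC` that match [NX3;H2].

Check the 11 heavy atoms by environment: 1× o (aromatic, H0, X2) → no; 3× c (aromatic, H0, X3) → no; 1× c (aromatic, H1, X3) → no; 1× Br (H0, X1) → no; 1× N (H1, X3) → no; 2× C (H3, X4) → no; 1× C (H0, X3) → no; 1× O (H0, X1) → no.
No environment satisfies the query, so 0 matching atoms.

0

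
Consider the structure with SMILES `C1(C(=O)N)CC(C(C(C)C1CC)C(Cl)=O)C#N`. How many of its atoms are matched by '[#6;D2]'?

3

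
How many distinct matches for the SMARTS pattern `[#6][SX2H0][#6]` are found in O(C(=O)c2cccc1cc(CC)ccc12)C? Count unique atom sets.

[#6][SX2H0][#6] is the SMARTS for a thioether: an aliphatic sulfur bridging two carbons with no H on the sulfur.
No fragment in the molecule satisfies every constraint, giving 0 matches.

0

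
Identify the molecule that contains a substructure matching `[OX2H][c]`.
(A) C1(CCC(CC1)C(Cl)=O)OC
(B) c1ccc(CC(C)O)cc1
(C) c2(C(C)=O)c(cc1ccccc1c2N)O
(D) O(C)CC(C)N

C

[OX2H][c] describes a hydroxyl oxygen attached to an aromatic carbon (a phenol).
(A) has a methoxy ether (-OCH3) but the oxygen has H0, not H1.
(B) has a hydroxyl group (-OH) but the -OH is on an aliphatic carbon, not an aromatic c.
(C) contains a hydroxyl group (-OH), which satisfies every atom and bond constraint.
(D) has a methoxy ether (-OCH3) but the oxygen has H0, not H1.
So the answer is (C).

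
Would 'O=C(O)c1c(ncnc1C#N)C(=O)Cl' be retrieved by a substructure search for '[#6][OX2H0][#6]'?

No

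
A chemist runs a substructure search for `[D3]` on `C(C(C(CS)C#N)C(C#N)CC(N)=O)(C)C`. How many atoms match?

5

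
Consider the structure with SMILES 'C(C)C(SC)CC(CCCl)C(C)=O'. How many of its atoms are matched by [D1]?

5

The query [D1] means: atom with exactly one heavy-atom neighbour (degree 1).
Check the 13 heavy atoms by environment: 4× C (D2) → no; 3× C (D3) → no; 3× C (D1) → match; 1× Cl (D1) → match; 1× O (D1) → match; 1× S (D2) → no.
Summing the matching environments: 3 + 1 + 1 = 5 matching atoms.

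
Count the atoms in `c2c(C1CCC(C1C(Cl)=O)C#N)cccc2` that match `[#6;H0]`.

The query [#6;H0] means: any carbon with no attached hydrogen.
Check the 16 heavy atoms by environment: 2× C (H2) → no; 3× C (H1) → no; 2× C (H0) → match; 1× N (H0) → no; 1× O (H0) → no; 1× Cl (H0) → no; 1× c (aromatic, H0) → match; 5× c (aromatic, H1) → no.
Summing the matching environments: 2 + 1 = 3 matching atoms.

3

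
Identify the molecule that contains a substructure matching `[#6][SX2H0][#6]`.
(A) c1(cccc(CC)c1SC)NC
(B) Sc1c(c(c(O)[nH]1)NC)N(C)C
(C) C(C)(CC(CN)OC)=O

A

[#6][SX2H0][#6] describes an aliphatic sulfur bridging two carbons with no H on the sulfur (a thioether).
(A) contains a methylthio ether (-SCH3), which satisfies every atom and bond constraint.
(B) has a thiol (-SH) but the sulfur has H1, not H0 bridging two carbons.
(C) has a methoxy ether (-OCH3) but the bridging atom is O, not S.
So the answer is (A).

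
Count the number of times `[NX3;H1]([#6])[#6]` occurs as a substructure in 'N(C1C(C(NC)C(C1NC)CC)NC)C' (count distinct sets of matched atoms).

4

[NX3;H1]([#6])[#6] is the SMARTS for a secondary amine: a trivalent nitrogen with one H, bonded to two carbons.
The molecule carries 4 separate instances of an N-methylamino group (-NHCH3) meeting every constraint; each maps to a distinct set of atoms, giving 4 matches.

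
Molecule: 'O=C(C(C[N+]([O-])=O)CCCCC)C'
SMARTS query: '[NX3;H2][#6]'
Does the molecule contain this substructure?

The pattern [NX3;H2][#6] describes a trivalent nitrogen with two H attached to carbon — a primary amine.
The closest candidate here is a nitro group (-[N+](=O)[O-]), but the nitrogen is [N+] with no H, not NX3H2. No other fragment satisfies the full query, so there is no match.

No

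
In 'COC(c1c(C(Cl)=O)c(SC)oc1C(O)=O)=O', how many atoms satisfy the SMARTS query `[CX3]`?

The query [CX3] means: C with X3: aliphatic carbon with exactly 3 total connections.
Check the 17 heavy atoms by environment: 1× o (aromatic, X2) → no; 4× c (aromatic, X3) → no; 1× S (X2) → no; 2× C (X4) → no; 3× C (X3) → match; 3× O (X1) → no; 1× Cl (X1) → no; 2× O (X2) → no.
That gives 3 matching atoms.

3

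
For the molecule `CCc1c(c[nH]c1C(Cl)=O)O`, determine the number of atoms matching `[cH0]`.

3

The query [cH0] means: aromatic carbon with no attached hydrogen (substituted or ring-fusion).
Check the 11 heavy atoms by environment: 1× n (aromatic, H1) → no; 3× c (aromatic, H0) → match; 1× c (aromatic, H1) → no; 1× C (H0) → no; 1× O (H0) → no; 1× Cl (H0) → no; 1× O (H1) → no; 1× C (H2) → no; 1× C (H3) → no.
That gives 3 matching atoms.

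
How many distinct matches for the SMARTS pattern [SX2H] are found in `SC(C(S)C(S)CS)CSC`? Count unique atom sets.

4

[SX2H] is the SMARTS for a thiol: an aliphatic sulfur with two connections, one being H.
The molecule carries 4 separate instances of a thiol (-SH) meeting every constraint; each maps to a distinct set of atoms, giving 4 matches.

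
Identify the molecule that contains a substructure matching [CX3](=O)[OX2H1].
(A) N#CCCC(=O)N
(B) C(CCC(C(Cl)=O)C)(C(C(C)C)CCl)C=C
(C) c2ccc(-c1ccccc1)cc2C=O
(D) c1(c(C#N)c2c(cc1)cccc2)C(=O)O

D

[CX3](=O)[OX2H1] describes an sp2 carbon double-bonded to O and single-bonded to an -OH oxygen (a carboxylic acid).
(A) has a primary amide (-C(=O)NH2) but the carbonyl is bonded to N, not to an -OH oxygen.
(B) has an acyl chloride (-C(=O)Cl) but the carbonyl is bonded to Cl, not to an -OH oxygen.
(C) has an aldehyde (-CHO) but there is no singly-bonded oxygen on the carbonyl carbon.
(D) contains a carboxylic acid group (-C(=O)OH), which satisfies every atom and bond constraint.
So the answer is (D).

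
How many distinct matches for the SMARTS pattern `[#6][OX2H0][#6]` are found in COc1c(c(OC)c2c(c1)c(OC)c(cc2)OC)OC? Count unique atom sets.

[#6][OX2H0][#6] is the SMARTS for an ether: an aliphatic oxygen bridging two carbons with no H on the oxygen.
The molecule carries 5 separate instances of a methoxy ether (-OCH3) meeting every constraint; each maps to a distinct set of atoms, giving 5 matches.

5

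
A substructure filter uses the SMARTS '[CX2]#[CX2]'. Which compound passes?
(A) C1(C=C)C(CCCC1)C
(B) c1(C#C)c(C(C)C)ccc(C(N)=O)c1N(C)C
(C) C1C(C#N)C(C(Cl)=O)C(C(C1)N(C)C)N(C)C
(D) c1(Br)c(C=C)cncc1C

B

[CX2]#[CX2] describes a carbon-carbon triple bond (an alkyne).
(A) has a vinyl group (-CH=CH2) but the C=C is a double bond; both carbons are CX3, not CX2.
(B) contains an ethynyl group (-C#CH), which satisfies every atom and bond constraint.
(C) has a nitrile (-C#N) but the triple bond is C#N, not C#C.
(D) has a vinyl group (-CH=CH2) but the C=C is a double bond; both carbons are CX3, not CX2.
So the answer is (B).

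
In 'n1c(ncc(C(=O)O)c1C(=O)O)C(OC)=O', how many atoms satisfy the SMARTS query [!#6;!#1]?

8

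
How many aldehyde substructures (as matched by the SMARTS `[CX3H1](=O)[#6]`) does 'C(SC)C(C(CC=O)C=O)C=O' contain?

3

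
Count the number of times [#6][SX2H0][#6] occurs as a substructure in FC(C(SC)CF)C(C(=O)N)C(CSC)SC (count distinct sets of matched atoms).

[#6][SX2H0][#6] is the SMARTS for a thioether: an aliphatic sulfur bridging two carbons with no H on the sulfur.
The molecule carries 3 separate instances of a methylthio ether (-SCH3) meeting every constraint; each maps to a distinct set of atoms, giving 3 matches.

3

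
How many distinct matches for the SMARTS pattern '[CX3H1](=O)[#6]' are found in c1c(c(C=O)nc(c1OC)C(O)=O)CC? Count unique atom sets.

1

[CX3H1](=O)[#6] is the SMARTS for an aldehyde: an sp2 carbon with one H, double-bonded to O and single-bonded to carbon.
Exactly one fragment in the molecule meets all constraints, giving 1 match.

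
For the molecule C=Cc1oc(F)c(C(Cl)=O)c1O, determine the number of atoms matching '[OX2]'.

1

Check the 12 heavy atoms by environment: 1× o (aromatic, X2) → no; 4× c (aromatic, X3) → no; 1× O (X2) → match; 1× F (X1) → no; 3× C (X3) → no; 1× O (X1) → no; 1× Cl (X1) → no.
That gives 1 matching atom.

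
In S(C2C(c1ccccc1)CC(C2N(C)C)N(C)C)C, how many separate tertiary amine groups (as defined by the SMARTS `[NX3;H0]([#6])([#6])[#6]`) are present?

[NX3;H0]([#6])([#6])[#6] is the SMARTS for a tertiary amine: a trivalent nitrogen with no H, bonded to three carbons.
The molecule carries 2 separate instances of a dimethylamino group (-N(CH3)2) meeting every constraint; each maps to a distinct set of atoms, giving 2 matches.

2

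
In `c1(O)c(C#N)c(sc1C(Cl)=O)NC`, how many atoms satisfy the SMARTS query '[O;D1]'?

2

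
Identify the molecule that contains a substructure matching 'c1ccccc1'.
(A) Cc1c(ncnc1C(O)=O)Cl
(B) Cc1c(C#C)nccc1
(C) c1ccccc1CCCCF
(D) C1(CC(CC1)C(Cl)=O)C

C

c1ccccc1 describes six aromatic carbons in a ring (a benzene ring).
(A) has a methyl group (-CH3) but no six-membered all-carbon aromatic ring is present.
(B) has a methyl group (-CH3) but no six-membered all-carbon aromatic ring is present.
(C) contains a phenyl ring, which satisfies every atom and bond constraint.
(D) has a methyl group (-CH3) but no six-membered all-carbon aromatic ring is present.
So the answer is (C).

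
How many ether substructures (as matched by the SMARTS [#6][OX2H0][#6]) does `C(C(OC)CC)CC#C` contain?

1

[#6][OX2H0][#6] is the SMARTS for an ether: an aliphatic oxygen bridging two carbons with no H on the oxygen.
Exactly one fragment in the molecule meets all constraints, giving 1 match.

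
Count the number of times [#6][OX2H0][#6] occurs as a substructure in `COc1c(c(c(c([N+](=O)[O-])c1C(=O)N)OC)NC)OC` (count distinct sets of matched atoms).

3

[#6][OX2H0][#6] is the SMARTS for an ether: an aliphatic oxygen bridging two carbons with no H on the oxygen.
The molecule carries 3 separate instances of a methoxy ether (-OCH3) meeting every constraint; each maps to a distinct set of atoms, giving 3 matches.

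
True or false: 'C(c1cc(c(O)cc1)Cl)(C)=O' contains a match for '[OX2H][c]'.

The pattern [OX2H][c] describes a hydroxyl oxygen attached to an aromatic carbon — a phenol.
The molecule carries a hydroxyl group (-OH), whose atoms satisfy every constraint of the query, so the pattern matches.

True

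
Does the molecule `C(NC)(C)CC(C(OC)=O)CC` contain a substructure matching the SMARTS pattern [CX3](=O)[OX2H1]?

No

The pattern [CX3](=O)[OX2H1] describes an sp2 carbon double-bonded to O and single-bonded to an -OH oxygen — a carboxylic acid.
The closest candidate here is a methyl-ester group (-C(=O)OCH3), but the singly-bonded O has no H (OX2H0, not OX2H1). No other fragment satisfies the full query, so there is no match.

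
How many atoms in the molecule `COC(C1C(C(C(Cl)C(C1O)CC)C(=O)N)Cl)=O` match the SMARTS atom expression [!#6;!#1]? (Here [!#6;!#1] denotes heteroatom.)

7

Check the 18 heavy atoms by environment: 11× C → no; 4× O → match; 1× N → match; 2× Cl → match.
Summing the matching environments: 4 + 1 + 2 = 7 matching atoms.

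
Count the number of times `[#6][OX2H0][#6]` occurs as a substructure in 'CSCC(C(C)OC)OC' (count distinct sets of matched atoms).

[#6][OX2H0][#6] is the SMARTS for an ether: an aliphatic oxygen bridging two carbons with no H on the oxygen.
The molecule carries 2 separate instances of a methoxy ether (-OCH3) meeting every constraint; each maps to a distinct set of atoms, giving 2 matches.

2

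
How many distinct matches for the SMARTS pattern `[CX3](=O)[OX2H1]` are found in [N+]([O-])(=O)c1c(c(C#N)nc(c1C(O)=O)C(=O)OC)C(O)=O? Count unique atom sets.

[CX3](=O)[OX2H1] is the SMARTS for a carboxylic acid: an sp2 carbon double-bonded to O and single-bonded to an -OH oxygen.
The molecule carries 2 separate instances of a carboxylic acid group (-C(=O)OH) meeting every constraint; each maps to a distinct set of atoms, giving 2 matches.

2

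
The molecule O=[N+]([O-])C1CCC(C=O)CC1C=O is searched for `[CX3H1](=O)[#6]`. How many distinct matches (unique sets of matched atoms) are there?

2

[CX3H1](=O)[#6] is the SMARTS for an aldehyde: an sp2 carbon with one H, double-bonded to O and single-bonded to carbon.
The molecule carries 2 separate instances of an aldehyde (-CHO) meeting every constraint; each maps to a distinct set of atoms, giving 2 matches.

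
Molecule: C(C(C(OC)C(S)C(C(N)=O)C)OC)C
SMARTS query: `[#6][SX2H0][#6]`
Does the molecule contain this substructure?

No

The pattern [#6][SX2H0][#6] describes an aliphatic sulfur bridging two carbons with no H on the sulfur — a thioether.
The closest candidate here is a methoxy ether (-OCH3), but the bridging atom is O, not S. No other fragment satisfies the full query, so there is no match.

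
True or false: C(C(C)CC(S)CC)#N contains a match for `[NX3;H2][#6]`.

The pattern [NX3;H2][#6] describes a trivalent nitrogen with two H attached to carbon — a primary amine.
The closest candidate here is a nitrile (-C#N), but the nitrogen is NX1 (triple-bonded), not NX3 with two H. No other fragment satisfies the full query, so there is no match.

False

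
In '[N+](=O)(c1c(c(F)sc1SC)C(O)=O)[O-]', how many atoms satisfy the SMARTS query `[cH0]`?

4

The query [cH0] means: aromatic carbon with no attached hydrogen (substituted or ring-fusion).
Check the 14 heavy atoms by environment: 1× s (aromatic, H0) → no; 4× c (aromatic, H0) → match; 1× F (H0) → no; 1× C (H0) → no; 2× O (H0) → no; 1× O (H1) → no; 1× S (H0) → no; 1× C (H3) → no; 1× N (charge +1, H0) → no; 1× O (charge -1, H0) → no.
That gives 4 matching atoms.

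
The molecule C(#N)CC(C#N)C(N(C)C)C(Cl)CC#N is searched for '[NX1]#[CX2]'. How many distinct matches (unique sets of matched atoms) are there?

3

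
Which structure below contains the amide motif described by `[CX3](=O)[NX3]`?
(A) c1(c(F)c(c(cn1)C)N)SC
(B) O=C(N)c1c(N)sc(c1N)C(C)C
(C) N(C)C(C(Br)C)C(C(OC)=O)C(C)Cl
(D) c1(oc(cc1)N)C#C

[CX3](=O)[NX3] describes a carbonyl carbon bonded to a trivalent nitrogen (an amide).
(A) has a primary amino group (-NH2) but the -NH2 is not attached to a carbonyl carbon.
(B) contains a primary amide (-C(=O)NH2), which satisfies every atom and bond constraint.
(C) has a methyl-ester group (-C(=O)OCH3) but the carbonyl is bonded to O, not to an NX3 nitrogen.
(D) has a primary amino group (-NH2) but the -NH2 is not attached to a carbonyl carbon.
So the answer is (B).

B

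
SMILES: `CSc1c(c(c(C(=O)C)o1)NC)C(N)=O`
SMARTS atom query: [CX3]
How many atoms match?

2

Check the 15 heavy atoms by environment: 1× o (aromatic, X2) → no; 4× c (aromatic, X3) → no; 1× S (X2) → no; 3× C (X4) → no; 2× N (X3) → no; 2× C (X3) → match; 2× O (X1) → no.
That gives 2 matching atoms.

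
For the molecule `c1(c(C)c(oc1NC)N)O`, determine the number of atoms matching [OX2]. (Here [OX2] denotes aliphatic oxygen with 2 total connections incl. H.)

1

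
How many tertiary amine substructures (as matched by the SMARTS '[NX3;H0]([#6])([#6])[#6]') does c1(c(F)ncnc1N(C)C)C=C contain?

1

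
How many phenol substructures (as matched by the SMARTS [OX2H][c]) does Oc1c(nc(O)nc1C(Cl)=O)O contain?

3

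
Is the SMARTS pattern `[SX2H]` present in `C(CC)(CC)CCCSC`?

No

The pattern [SX2H] describes an aliphatic sulfur with two connections, one being H — a thiol.
The closest candidate here is a methylthio ether (-SCH3), but the sulfur has H0 (bonded to two carbons), not H1. No other fragment satisfies the full query, so there is no match.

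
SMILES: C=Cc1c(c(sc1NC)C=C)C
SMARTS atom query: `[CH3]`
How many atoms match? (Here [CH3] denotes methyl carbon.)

The query [CH3] means: aliphatic carbon with exactly three hydrogens.
Check the 12 heavy atoms by environment: 1× s (aromatic, H0) → no; 4× c (aromatic, H0) → no; 2× C (H1) → no; 2× C (H2) → no; 1× N (H1) → no; 2× C (H3) → match.
That gives 2 matching atoms.

2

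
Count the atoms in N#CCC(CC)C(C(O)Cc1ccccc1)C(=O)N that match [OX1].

1

The query [OX1] means: aliphatic oxygen with one total connection — typically a carbonyl =O or an oxide.
Check the 19 heavy atoms by environment: 7× C (X4) → no; 1× C (X2) → no; 1× N (X1) → no; 6× c (aromatic, X3) → no; 1× O (X2) → no; 1× C (X3) → no; 1× O (X1) → match; 1× N (X3) → no.
That gives 1 matching atom.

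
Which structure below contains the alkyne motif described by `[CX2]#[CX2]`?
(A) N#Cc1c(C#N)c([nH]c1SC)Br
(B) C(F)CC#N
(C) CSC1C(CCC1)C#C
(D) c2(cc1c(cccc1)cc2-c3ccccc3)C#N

C

[CX2]#[CX2] describes a carbon-carbon triple bond (an alkyne).
(A) has a nitrile (-C#N) but the triple bond is C#N, not C#C.
(B) has a nitrile (-C#N) but the triple bond is C#N, not C#C.
(C) contains an ethynyl group (-C#CH), which satisfies every atom and bond constraint.
(D) has a nitrile (-C#N) but the triple bond is C#N, not C#C.
So the answer is (C).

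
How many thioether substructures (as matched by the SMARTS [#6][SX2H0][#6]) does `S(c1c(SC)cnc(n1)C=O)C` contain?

2

[#6][SX2H0][#6] is the SMARTS for a thioether: an aliphatic sulfur bridging two carbons with no H on the sulfur.
The molecule carries 2 separate instances of a methylthio ether (-SCH3) meeting every constraint; each maps to a distinct set of atoms, giving 2 matches.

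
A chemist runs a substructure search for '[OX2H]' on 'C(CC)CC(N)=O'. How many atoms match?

0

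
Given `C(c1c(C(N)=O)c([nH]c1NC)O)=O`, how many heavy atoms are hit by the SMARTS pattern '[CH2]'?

0

The query [CH2] means: aliphatic carbon with exactly two hydrogens.
Check the 13 heavy atoms by environment: 1× n (aromatic, H1) → no; 4× c (aromatic, H0) → no; 1× O (H1) → no; 1× C (H0) → no; 2× O (H0) → no; 1× N (H2) → no; 1× N (H1) → no; 1× C (H3) → no; 1× C (H1) → no.
No environment satisfies the query, so 0 matching atoms.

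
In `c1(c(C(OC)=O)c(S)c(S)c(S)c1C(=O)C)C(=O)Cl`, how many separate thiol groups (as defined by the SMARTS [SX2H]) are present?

[SX2H] is the SMARTS for a thiol: an aliphatic sulfur with two connections, one being H.
The molecule carries 3 separate instances of a thiol (-SH) meeting every constraint; each maps to a distinct set of atoms, giving 3 matches.

3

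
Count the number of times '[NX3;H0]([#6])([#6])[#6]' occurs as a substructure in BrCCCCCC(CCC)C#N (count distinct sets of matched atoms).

[NX3;H0]([#6])([#6])[#6] is the SMARTS for a tertiary amine: a trivalent nitrogen with no H, bonded to three carbons.
No fragment in the molecule satisfies every constraint, giving 0 matches.

0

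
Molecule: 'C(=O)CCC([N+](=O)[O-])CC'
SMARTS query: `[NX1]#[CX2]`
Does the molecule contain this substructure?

No

The pattern [NX1]#[CX2] describes a nitrogen triple-bonded to a two-connected carbon — a nitrile.
The closest candidate here is a nitro group (-[N+](=O)[O-]), but there is no C#N triple bond. No other fragment satisfies the full query, so there is no match.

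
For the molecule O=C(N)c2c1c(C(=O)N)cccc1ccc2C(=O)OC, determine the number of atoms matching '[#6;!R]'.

4

The query [#6;!R] means: carbon not in any ring.
Check the 20 heavy atoms by environment: 10× c (aromatic, in 6-ring) → no; 4× C (acyclic) → match; 4× O (acyclic) → no; 2× N (acyclic) → no.
That gives 4 matching atoms.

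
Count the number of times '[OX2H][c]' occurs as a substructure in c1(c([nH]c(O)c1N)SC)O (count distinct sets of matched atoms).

2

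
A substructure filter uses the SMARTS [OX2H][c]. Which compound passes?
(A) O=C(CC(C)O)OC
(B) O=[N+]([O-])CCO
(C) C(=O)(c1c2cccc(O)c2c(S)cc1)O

C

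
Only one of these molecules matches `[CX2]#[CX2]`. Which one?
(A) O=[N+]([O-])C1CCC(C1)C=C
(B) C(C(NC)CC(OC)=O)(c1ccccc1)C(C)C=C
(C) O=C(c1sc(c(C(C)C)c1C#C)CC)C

[CX2]#[CX2] describes a carbon-carbon triple bond (an alkyne).
(A) has a vinyl group (-CH=CH2) but the C=C is a double bond; both carbons are CX3, not CX2.
(B) has a vinyl group (-CH=CH2) but the C=C is a double bond; both carbons are CX3, not CX2.
(C) contains an ethynyl group (-C#CH), which satisfies every atom and bond constraint.
So the answer is (C).

C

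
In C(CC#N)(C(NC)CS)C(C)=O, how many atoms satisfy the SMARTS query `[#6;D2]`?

3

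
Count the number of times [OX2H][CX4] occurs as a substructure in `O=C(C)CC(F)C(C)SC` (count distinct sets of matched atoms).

[OX2H][CX4] is the SMARTS for an aliphatic alcohol: a hydroxyl oxygen bound to an sp3 (X4) carbon.
No fragment in the molecule satisfies every constraint, giving 0 matches.

0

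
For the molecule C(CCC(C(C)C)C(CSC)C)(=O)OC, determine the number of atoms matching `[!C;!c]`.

The query [!C;!c] means: neither aliphatic nor aromatic carbon — same as [!#6].
Check the 15 heavy atoms by environment: 12× C → no; 2× O → match; 1× S → match.
Summing the matching environments: 2 + 1 = 3 matching atoms.

3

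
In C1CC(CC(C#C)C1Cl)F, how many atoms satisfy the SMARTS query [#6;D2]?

Check the 10 heavy atoms by environment: 4× C (D2) → match; 3× C (D3) → no; 1× C (D1) → no; 1× Cl (D1) → no; 1× F (D1) → no.
That gives 4 matching atoms.

4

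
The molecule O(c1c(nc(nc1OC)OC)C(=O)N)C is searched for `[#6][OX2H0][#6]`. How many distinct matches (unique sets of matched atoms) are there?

3

[#6][OX2H0][#6] is the SMARTS for an ether: an aliphatic oxygen bridging two carbons with no H on the oxygen.
The molecule carries 3 separate instances of a methoxy ether (-OCH3) meeting every constraint; each maps to a distinct set of atoms, giving 3 matches.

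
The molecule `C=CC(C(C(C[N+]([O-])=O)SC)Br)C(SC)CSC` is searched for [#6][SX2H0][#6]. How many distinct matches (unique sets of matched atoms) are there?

[#6][SX2H0][#6] is the SMARTS for a thioether: an aliphatic sulfur bridging two carbons with no H on the sulfur.
The molecule carries 3 separate instances of a methylthio ether (-SCH3) meeting every constraint; each maps to a distinct set of atoms, giving 3 matches.

3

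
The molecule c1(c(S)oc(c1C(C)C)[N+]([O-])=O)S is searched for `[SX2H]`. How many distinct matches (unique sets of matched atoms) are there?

[SX2H] is the SMARTS for a thiol: an aliphatic sulfur with two connections, one being H.
The molecule carries 2 separate instances of a thiol (-SH) meeting every constraint; each maps to a distinct set of atoms, giving 2 matches.

2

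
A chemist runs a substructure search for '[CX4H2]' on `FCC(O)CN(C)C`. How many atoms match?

2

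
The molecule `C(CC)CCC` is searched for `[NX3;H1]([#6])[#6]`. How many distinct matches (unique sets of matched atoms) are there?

0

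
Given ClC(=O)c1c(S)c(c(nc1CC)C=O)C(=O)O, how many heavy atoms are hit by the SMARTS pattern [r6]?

6

The query [r6] means: r6 matches atoms in a six-membered ring.
Check the 17 heavy atoms by environment: 1× n (aromatic, in 6-ring) → match; 5× c (aromatic, in 6-ring) → match; 5× C (acyclic) → no; 4× O (acyclic) → no; 1× S (acyclic) → no; 1× Cl (acyclic) → no.
Summing the matching environments: 1 + 5 = 6 matching atoms.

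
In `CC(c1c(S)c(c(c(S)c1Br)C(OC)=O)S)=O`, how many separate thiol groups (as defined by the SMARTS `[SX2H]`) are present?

3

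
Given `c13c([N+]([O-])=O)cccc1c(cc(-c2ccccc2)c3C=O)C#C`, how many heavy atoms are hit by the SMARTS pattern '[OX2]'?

0

The query [OX2] means: aliphatic oxygen with two total connections — ether, hydroxyl, or ester single-bond O.
Check the 23 heavy atoms by environment: 16× c (aromatic, X3) → no; 1× C (X3) → no; 2× O (X1) → no; 2× C (X2) → no; 1× N (charge +1, X3) → no; 1× O (charge -1, X1) → no.
No environment satisfies the query, so 0 matching atoms.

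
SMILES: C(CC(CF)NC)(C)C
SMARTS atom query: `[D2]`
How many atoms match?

3

The query [D2] means: atom with exactly two heavy-atom neighbours.
Check the 9 heavy atoms by environment: 2× C (D2) → match; 2× C (D3) → no; 1× N (D2) → match; 3× C (D1) → no; 1× F (D1) → no.
Summing the matching environments: 2 + 1 = 3 matching atoms.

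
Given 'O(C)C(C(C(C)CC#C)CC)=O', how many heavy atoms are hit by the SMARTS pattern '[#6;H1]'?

3

The query [#6;H1] means: any carbon bearing exactly one hydrogen.
Check the 12 heavy atoms by environment: 3× C (H3) → no; 2× C (H2) → no; 3× C (H1) → match; 2× C (H0) → no; 2× O (H0) → no.
That gives 3 matching atoms.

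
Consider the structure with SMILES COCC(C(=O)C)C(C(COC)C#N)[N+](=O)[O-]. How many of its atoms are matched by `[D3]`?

The query [D3] means: atom with exactly three heavy-atom neighbours.
Check the 17 heavy atoms by environment: 3× C (D2) → no; 4× C (D3) → match; 2× O (D2) → no; 3× C (D1) → no; 1× N (charge +1, D3) → match; 1× O (charge -1, D1) → no; 2× O (D1) → no; 1× N (D1) → no.
Summing the matching environments: 4 + 1 = 5 matching atoms.

5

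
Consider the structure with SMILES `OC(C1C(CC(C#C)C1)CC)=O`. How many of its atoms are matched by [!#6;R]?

Check the 12 heavy atoms by environment: 5× C (in 5-ring) → no; 5× C (acyclic) → no; 2× O (acyclic) → no.
No environment satisfies the query, so 0 matching atoms.

0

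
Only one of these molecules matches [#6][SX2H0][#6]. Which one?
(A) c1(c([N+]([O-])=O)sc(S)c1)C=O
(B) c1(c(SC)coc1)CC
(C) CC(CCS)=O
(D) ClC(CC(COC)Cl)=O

[#6][SX2H0][#6] describes an aliphatic sulfur bridging two carbons with no H on the sulfur (a thioether).
(A) has a thiol (-SH) but the sulfur has H1, not H0 bridging two carbons.
(B) contains a methylthio ether (-SCH3), which satisfies every atom and bond constraint.
(C) has a thiol (-SH) but the sulfur has H1, not H0 bridging two carbons.
(D) has a methoxy ether (-OCH3) but the bridging atom is O, not S.
So the answer is (B).

B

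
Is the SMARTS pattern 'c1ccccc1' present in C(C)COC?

No

The pattern c1ccccc1 describes six aromatic carbons in a ring — a benzene ring.
The closest candidate here is a methyl group (-CH3), but no six-membered all-carbon aromatic ring is present. No other fragment satisfies the full query, so there is no match.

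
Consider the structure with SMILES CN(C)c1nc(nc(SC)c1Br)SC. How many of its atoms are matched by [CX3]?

0

The query [CX3] means: C with X3: aliphatic carbon with exactly 3 total connections.
Check the 14 heavy atoms by environment: 2× n (aromatic, X2) → no; 4× c (aromatic, X3) → no; 1× N (X3) → no; 4× C (X4) → no; 1× Br (X1) → no; 2× S (X2) → no.
No environment satisfies the query, so 0 matching atoms.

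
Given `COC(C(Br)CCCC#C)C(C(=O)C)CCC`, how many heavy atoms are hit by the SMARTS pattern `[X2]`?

3

The query [X2] means: any atom with exactly two total connections (bonds + H).
Check the 17 heavy atoms by environment: 11× C (X4) → no; 1× C (X3) → no; 1× O (X1) → no; 1× O (X2) → match; 1× Br (X1) → no; 2× C (X2) → match.
Summing the matching environments: 1 + 2 = 3 matching atoms.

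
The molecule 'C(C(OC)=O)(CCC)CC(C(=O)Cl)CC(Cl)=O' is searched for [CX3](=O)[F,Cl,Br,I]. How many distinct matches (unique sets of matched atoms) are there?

2

[CX3](=O)[F,Cl,Br,I] is the SMARTS for an acyl halide: a carbonyl carbon bonded to a halogen.
The molecule carries 2 separate instances of an acyl chloride (-C(=O)Cl) meeting every constraint; each maps to a distinct set of atoms, giving 2 matches.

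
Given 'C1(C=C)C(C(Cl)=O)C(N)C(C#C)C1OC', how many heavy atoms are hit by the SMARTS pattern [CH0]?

2

Check the 15 heavy atoms by environment: 7× C (H1) → no; 2× C (H0) → match; 1× C (H2) → no; 1× N (H2) → no; 2× O (H0) → no; 1× Cl (H0) → no; 1× C (H3) → no.
That gives 2 matching atoms.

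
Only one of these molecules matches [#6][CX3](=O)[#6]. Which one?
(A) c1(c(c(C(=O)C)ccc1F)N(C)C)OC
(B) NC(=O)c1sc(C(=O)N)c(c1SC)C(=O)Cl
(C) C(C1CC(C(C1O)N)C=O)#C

[#6][CX3](=O)[#6] describes a carbonyl carbon (no H) flanked by two carbons (a ketone).
(A) contains an acetyl/ketone group (-C(=O)CH3), which satisfies every atom and bond constraint.
(B) has a primary amide (-C(=O)NH2) but one neighbour of the carbonyl carbon is N, not C.
(C) has an aldehyde (-CHO) but the carbonyl carbon has H1, so it is not flanked by two carbons.
So the answer is (A).

A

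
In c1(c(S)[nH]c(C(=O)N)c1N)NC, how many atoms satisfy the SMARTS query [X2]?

1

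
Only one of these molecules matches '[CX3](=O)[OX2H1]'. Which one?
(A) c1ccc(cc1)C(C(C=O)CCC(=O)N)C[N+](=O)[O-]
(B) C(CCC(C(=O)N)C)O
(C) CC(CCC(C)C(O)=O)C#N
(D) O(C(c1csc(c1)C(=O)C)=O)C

C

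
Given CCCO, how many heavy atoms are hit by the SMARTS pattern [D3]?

Check the 4 heavy atoms by environment: 2× C (D2) → no; 1× O (D1) → no; 1× C (D1) → no.
No environment satisfies the query, so 0 matching atoms.

0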